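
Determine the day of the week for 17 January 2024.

Wednesday

Doomsday rule: the anchor day for the 2000s is Tuesday. For year 24: 24÷12 = 2 r 0, and 0÷4 = 0, so 2+0+0 = 2.
Tuesday + 2 ≡ Thursday — that's 2024's doomsday.
In January the doomsday date is Jan 4 (2024 is a leap year (divisible by 4)).
Jan 17 is 13 days after Jan 4; 13 mod 7 = 6, so Thursday + 6 = Wednesday.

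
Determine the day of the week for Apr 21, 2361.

Doomsday rule: the anchor day for the 2300s is Wednesday. For year 61: 61÷12 = 5 r 1, and 1÷4 = 0, so 5+1+0 = 6.
Wednesday + 6 ≡ Tuesday — that's 2361's doomsday.
In April the doomsday date is Apr 4.
Apr 21 is 17 days after Apr 4; 17 mod 7 = 3, so Tuesday + 3 = Friday.

Friday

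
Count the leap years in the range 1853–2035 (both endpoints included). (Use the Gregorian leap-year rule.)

44

Multiples of 4 in [1853,2035]: 45.
Of those, multiples of 100: 2 (not leap unless ÷400).
Multiples of 400: 1.
Leap years = 45 − 2 + 1 = 44.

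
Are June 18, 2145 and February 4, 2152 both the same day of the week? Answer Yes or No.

From Jun 18, 2145 to Feb 4, 2152 is 2422 days.
2422 mod 7 = 0, so they are the same weekday.
(Jun 18, 2145 is a Friday; Feb 4, 2152 is a Friday.)

Yes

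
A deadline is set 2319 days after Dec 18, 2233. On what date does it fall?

+365 (one year) → Dec 18, 2234 (1954 left).
+365 (one year) → Dec 18, 2235 (1589 left).
+366 (one year; includes Feb 29, 2236) → Dec 18, 2236 (1223 left).
+365 (one year) → Dec 18, 2237 (858 left).
+365 (one year) → Dec 18, 2238 (493 left).
+365 (one year) → Dec 18, 2239 (128 left).
Dec has 31 days: +14 → Jan 1, 2240 (114 left).
Jan has 31 days: +31 → Feb 1, 2240 (83 left).
Feb has 29 days: +29 → Mar 1, 2240 (54 left).
Mar has 31 days: +31 → Apr 1, 2240 (23 left).
+23 → Apr 24, 2240.

April 24, 2240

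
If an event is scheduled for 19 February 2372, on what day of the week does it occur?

Doomsday rule: the anchor day for the 2300s is Wednesday. For year 72: 72÷12 = 6 r 0, and 0÷4 = 0, so 6+0+0 = 6.
Wednesday + 6 ≡ Tuesday — that's 2372's doomsday.
In February the doomsday date is Feb 29 (2372 is a leap year (divisible by 4)).
Feb 19 is 10 days before Feb 29; 10 mod 7 = 3, so Tuesday − 3 = Saturday.

Saturday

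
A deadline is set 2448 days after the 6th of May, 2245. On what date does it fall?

January 18, 2252

+365 (one year) → May 6, 2246 (2083 left).
+365 (one year) → May 6, 2247 (1718 left).
+366 (one year; includes Feb 29, 2248) → May 6, 2248 (1352 left).
+365 (one year) → May 6, 2249 (987 left).
+365 (one year) → May 6, 2250 (622 left).
+365 (one year) → May 6, 2251 (257 left).
May has 31 days: +26 → Jun 1, 2251 (231 left).
Jun has 30 days: +30 → Jul 1, 2251 (201 left).
Jul has 31 days: +31 → Aug 1, 2251 (170 left).
Aug has 31 days: +31 → Sep 1, 2251 (139 left).
Sep has 30 days: +30 → Oct 1, 2251 (109 left).
Oct has 31 days: +31 → Nov 1, 2251 (78 left).
Nov has 30 days: +30 → Dec 1, 2251 (48 left).
Dec has 31 days: +31 → Jan 1, 2252 (17 left).
+17 → Jan 18, 2252.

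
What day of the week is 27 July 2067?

Doomsday rule: the anchor day for the 2000s is Tuesday. For year 67: 67÷12 = 5 r 7, and 7÷4 = 1, so 5+7+1 = 13.
Tuesday + 13 ≡ Monday — that's 2067's doomsday.
In July the doomsday date is Jul 11.
Jul 27 is 16 days after Jul 11; 16 mod 7 = 2, so Monday + 2 = Wednesday.

Wednesday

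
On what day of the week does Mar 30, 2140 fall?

Doomsday rule: the anchor day for the 2100s is Sunday. For year 40: 40÷12 = 3 r 4, and 4÷4 = 1, so 3+4+1 = 8.
Sunday + 8 ≡ Monday — that's 2140's doomsday.
In March the doomsday date is Mar 14.
Mar 30 is 16 days after Mar 14; 16 mod 7 = 2, so Monday + 2 = Wednesday.

Wednesday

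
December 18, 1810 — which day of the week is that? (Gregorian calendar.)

Tuesday

Doomsday rule: the anchor day for the 1800s is Friday. For year 10: 10÷12 = 0 r 10, and 10÷4 = 2, so 0+10+2 = 12.
Friday + 12 ≡ Wednesday — that's 1810's doomsday.
In December the doomsday date is Dec 12.
Dec 18 is 6 days after Dec 12; 6 mod 7 = 6, so Wednesday + 6 = Tuesday.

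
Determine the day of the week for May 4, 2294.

Doomsday rule: the anchor day for the 2200s is Friday. For year 94: 94÷12 = 7 r 10, and 10÷4 = 2, so 7+10+2 = 19.
Friday + 19 ≡ Wednesday — that's 2294's doomsday.
In May the doomsday date is May 9.
May 4 is 5 days before May 9; 5 mod 7 = 5, so Wednesday − 5 = Friday.

Friday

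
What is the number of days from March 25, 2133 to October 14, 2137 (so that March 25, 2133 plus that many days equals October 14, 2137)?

Mar 25, 2133 → Mar 25, 2134: 365 days.
Mar 25, 2134 → Mar 25, 2135: 365 days.
Mar 25, 2135 → Mar 25, 2136: 366 days (Feb 29, 2136 is in that span).
Mar 25, 2136 → Mar 25, 2137: 365 days.
Mar 25, 2137 → Apr 25, 2137: 31 days (March has 31).
Apr 25, 2137 → May 25, 2137: 30 days (April has 30).
May 25, 2137 → Jun 25, 2137: 31 days (May has 31).
Jun 25, 2137 → Jul 25, 2137: 30 days (June has 30).
Jul 25, 2137 → Aug 25, 2137: 31 days (July has 31).
Aug 25, 2137 → Sep 25, 2137: 31 days (August has 31).
Sep 25, 2137 → Oct 14, 2137: 19 days.
Total: 1664 days.

1664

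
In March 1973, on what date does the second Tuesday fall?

March 13, 1973

March 1, 1973 is a Thursday.
The first Tuesday is therefore March 6 (5 days later).
The second Tuesday is 6 + 1×7 = March 13.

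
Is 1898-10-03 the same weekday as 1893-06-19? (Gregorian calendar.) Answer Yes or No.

From Jun 19, 1893 to Oct 3, 1898 is 1932 days.
1932 mod 7 = 0, so they are the same weekday.
(Jun 19, 1893 is a Monday; Oct 3, 1898 is a Monday.)

Yes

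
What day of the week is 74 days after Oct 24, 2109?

Monday

First find the weekday of Oct 24, 2109. Doomsday rule: the anchor day for the 2100s is Sunday. For year 09: 9÷12 = 0 r 9, and 9÷4 = 2, so 0+9+2 = 11.
Sunday + 11 ≡ Thursday — that's 2109's doomsday.
In October the doomsday date is Oct 10.
Oct 24 is 14 days after Oct 10; 14 mod 7 = 0, so Thursday + 0 = Thursday.
74 mod 7 = 4, so 74 days after a Thursday is Thursday + 4 = Monday.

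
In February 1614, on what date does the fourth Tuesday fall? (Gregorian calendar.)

February 25, 1614

February 1, 1614 is a Saturday.
The first Tuesday is therefore February 4 (3 days later).
The fourth Tuesday is 4 + 3×7 = February 25.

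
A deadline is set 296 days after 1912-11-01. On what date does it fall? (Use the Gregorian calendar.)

Nov has 30 days: +30 → Dec 1, 1912 (266 left).
Dec has 31 days: +31 → Jan 1, 1913 (235 left).
Jan has 31 days: +31 → Feb 1, 1913 (204 left).
Feb has 28 days: +28 → Mar 1, 1913 (176 left).
Mar has 31 days: +31 → Apr 1, 1913 (145 left).
Apr has 30 days: +30 → May 1, 1913 (115 left).
May has 31 days: +31 → Jun 1, 1913 (84 left).
Jun has 30 days: +30 → Jul 1, 1913 (54 left).
Jul has 31 days: +31 → Aug 1, 1913 (23 left).
+23 → Aug 24, 1913.

August 24, 1913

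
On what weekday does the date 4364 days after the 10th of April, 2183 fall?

First find the weekday of Apr 10, 2183. Doomsday rule: the anchor day for the 2100s is Sunday. For year 83: 83÷12 = 6 r 11, and 11÷4 = 2, so 6+11+2 = 19.
Sunday + 19 ≡ Friday — that's 2183's doomsday.
In April the doomsday date is Apr 4.
Apr 10 is 6 days after Apr 4; 6 mod 7 = 6, so Friday + 6 = Thursday.
4364 mod 7 = 3, so 4364 days after a Thursday is Thursday + 3 = Sunday.

Sunday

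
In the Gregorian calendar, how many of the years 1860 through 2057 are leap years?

Multiples of 4 in [1860,2057]: 50.
Of those, multiples of 100: 2 (not leap unless ÷400).
Multiples of 400: 1.
Leap years = 50 − 2 + 1 = 49.

49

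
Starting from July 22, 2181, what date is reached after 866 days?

+365 (one year) → Jul 22, 2182 (501 left).
+365 (one year) → Jul 22, 2183 (136 left).
Jul has 31 days: +10 → Aug 1, 2183 (126 left).
Aug has 31 days: +31 → Sep 1, 2183 (95 left).
Sep has 30 days: +30 → Oct 1, 2183 (65 left).
Oct has 31 days: +31 → Nov 1, 2183 (34 left).
Nov has 30 days: +30 → Dec 1, 2183 (4 left).
+4 → Dec 5, 2183.

December 5, 2183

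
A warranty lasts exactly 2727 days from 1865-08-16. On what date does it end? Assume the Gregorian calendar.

February 2, 1873

+365 (one year) → Aug 16, 1866 (2362 left).
+365 (one year) → Aug 16, 1867 (1997 left).
+366 (one year; includes Feb 29, 1868) → Aug 16, 1868 (1631 left).
+365 (one year) → Aug 16, 1869 (1266 left).
+365 (one year) → Aug 16, 1870 (901 left).
+365 (one year) → Aug 16, 1871 (536 left).
+366 (one year; includes Feb 29, 1872) → Aug 16, 1872 (170 left).
Aug has 31 days: +16 → Sep 1, 1872 (154 left).
Sep has 30 days: +30 → Oct 1, 1872 (124 left).
Oct has 31 days: +31 → Nov 1, 1872 (93 left).
Nov has 30 days: +30 → Dec 1, 1872 (63 left).
Dec has 31 days: +31 → Jan 1, 1873 (32 left).
Jan has 31 days: +31 → Feb 1, 1873 (1 left).
+1 → Feb 2, 1873.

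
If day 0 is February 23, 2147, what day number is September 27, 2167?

Feb 23, 2147 → Feb 23, 2148: 365 days.
Feb 23, 2148 → Feb 23, 2149: 366 days (Feb 29, 2148 is in that span).
Feb 23, 2149 → Feb 23, 2150: 365 days.
Feb 23, 2150 → Feb 23, 2151: 365 days.
Feb 23, 2151 → Feb 23, 2152: 365 days.
Feb 23, 2152 → Feb 23, 2153: 366 days (Feb 29, 2152 is in that span).
Feb 23, 2153 → Feb 23, 2154: 365 days.
Feb 23, 2154 → Feb 23, 2155: 365 days.
Feb 23, 2155 → Feb 23, 2156: 365 days.
Feb 23, 2156 → Feb 23, 2157: 366 days (Feb 29, 2156 is in that span).
Feb 23, 2157 → Feb 23, 2158: 365 days.
Feb 23, 2158 → Feb 23, 2159: 365 days.
Feb 23, 2159 → Feb 23, 2160: 365 days.
Feb 23, 2160 → Feb 23, 2161: 366 days (Feb 29, 2160 is in that span).
Feb 23, 2161 → Feb 23, 2162: 365 days.
Feb 23, 2162 → Feb 23, 2163: 365 days.
Feb 23, 2163 → Feb 23, 2164: 365 days.
Feb 23, 2164 → Feb 23, 2165: 366 days (Feb 29, 2164 is in that span).
Feb 23, 2165 → Feb 23, 2166: 365 days.
Feb 23, 2166 → Feb 23, 2167: 365 days.
Feb 23, 2167 → Mar 23, 2167: 28 days (February has 28).
Mar 23, 2167 → Apr 23, 2167: 31 days (March has 31).
Apr 23, 2167 → May 23, 2167: 30 days (April has 30).
May 23, 2167 → Jun 23, 2167: 31 days (May has 31).
Jun 23, 2167 → Jul 23, 2167: 30 days (June has 30).
Jul 23, 2167 → Aug 23, 2167: 31 days (July has 31).
Aug 23, 2167 → Sep 23, 2167: 31 days (August has 31).
Sep 23, 2167 → Sep 27, 2167: 4 days.
Total: 7521 days.

7521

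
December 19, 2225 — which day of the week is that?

Monday

Doomsday rule: the anchor day for the 2200s is Friday. For year 25: 25÷12 = 2 r 1, and 1÷4 = 0, so 2+1+0 = 3.
Friday + 3 ≡ Monday — that's 2225's doomsday.
In December the doomsday date is Dec 12.
Dec 19 is 7 days after Dec 12; 7 mod 7 = 0, so Monday + 0 = Monday.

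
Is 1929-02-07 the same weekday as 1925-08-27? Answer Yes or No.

Yes

From Aug 27, 1925 to Feb 7, 1929 is 1260 days.
1260 mod 7 = 0, so they are the same weekday.
(Aug 27, 1925 is a Thursday; Feb 7, 1929 is a Thursday.)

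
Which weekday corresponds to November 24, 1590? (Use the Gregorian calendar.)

Saturday

Doomsday rule: the anchor day for the 1500s is Wednesday. For year 90: 90÷12 = 7 r 6, and 6÷4 = 1, so 7+6+1 = 14.
Wednesday + 14 ≡ Wednesday — that's 1590's doomsday.
In November the doomsday date is Nov 7.
Nov 24 is 17 days after Nov 7; 17 mod 7 = 3, so Wednesday + 3 = Saturday.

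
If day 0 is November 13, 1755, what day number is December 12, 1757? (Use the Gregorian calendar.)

760

Nov 13, 1755 → Nov 13, 1756: 366 days (Feb 29, 1756 is in that span).
Nov 13, 1756 → Dec 13, 1756: 30 days (November has 30).
Dec 13, 1756 → Jan 13, 1757: 31 days (December has 31).
Jan 13, 1757 → Feb 13, 1757: 31 days (January has 31).
Feb 13, 1757 → Mar 13, 1757: 28 days (February has 28).
Mar 13, 1757 → Apr 13, 1757: 31 days (March has 31).
Apr 13, 1757 → May 13, 1757: 30 days (April has 30).
May 13, 1757 → Jun 13, 1757: 31 days (May has 31).
Jun 13, 1757 → Jul 13, 1757: 30 days (June has 30).
Jul 13, 1757 → Aug 13, 1757: 31 days (July has 31).
Aug 13, 1757 → Sep 13, 1757: 31 days (August has 31).
Sep 13, 1757 → Oct 13, 1757: 30 days (September has 30).
Oct 13, 1757 → Nov 13, 1757: 31 days (October has 31).
Nov 13, 1757 → Dec 12, 1757: 29 days.
Total: 760 days.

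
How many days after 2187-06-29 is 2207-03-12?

Jun 29, 2187 → Jun 29, 2188: 366 days (Feb 29, 2188 is in that span).
Jun 29, 2188 → Jun 29, 2189: 365 days.
Jun 29, 2189 → Jun 29, 2190: 365 days.
Jun 29, 2190 → Jun 29, 2191: 365 days.
Jun 29, 2191 → Jun 29, 2192: 366 days (Feb 29, 2192 is in that span).
Jun 29, 2192 → Jun 29, 2193: 365 days.
Jun 29, 2193 → Jun 29, 2194: 365 days.
Jun 29, 2194 → Jun 29, 2195: 365 days.
Jun 29, 2195 → Jun 29, 2196: 366 days (Feb 29, 2196 is in that span).
Jun 29, 2196 → Jun 29, 2197: 365 days.
Jun 29, 2197 → Jun 29, 2198: 365 days.
Jun 29, 2198 → Jun 29, 2199: 365 days.
Jun 29, 2199 → Jun 29, 2200: 365 days.
Jun 29, 2200 → Jun 29, 2201: 365 days.
Jun 29, 2201 → Jun 29, 2202: 365 days.
Jun 29, 2202 → Jun 29, 2203: 365 days.
Jun 29, 2203 → Jun 29, 2204: 366 days (Feb 29, 2204 is in that span).
Jun 29, 2204 → Jun 29, 2205: 365 days.
Jun 29, 2205 → Jun 29, 2206: 365 days.
Jun 29, 2206 → Jul 29, 2206: 30 days (June has 30).
Jul 29, 2206 → Aug 29, 2206: 31 days (July has 31).
Aug 29, 2206 → Sep 29, 2206: 31 days (August has 31).
Sep 29, 2206 → Oct 29, 2206: 30 days (September has 30).
Oct 29, 2206 → Nov 29, 2206: 31 days (October has 31).
Nov 29, 2206 → Dec 29, 2206: 30 days (November has 30).
Dec 29, 2206 → Jan 29, 2207: 31 days (December has 31).
Jan 29, 2207 → Feb 28, 2207: 30 days (January has 31).
Feb 28, 2207 → Mar 12, 2207: 12 days.
Total: 7195 days.

7195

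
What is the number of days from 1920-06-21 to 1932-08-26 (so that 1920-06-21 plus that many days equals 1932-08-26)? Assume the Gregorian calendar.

4449

Jun 21, 1920 → Jun 21, 1921: 365 days.
Jun 21, 1921 → Jun 21, 1922: 365 days.
Jun 21, 1922 → Jun 21, 1923: 365 days.
Jun 21, 1923 → Jun 21, 1924: 366 days (Feb 29, 1924 is in that span).
Jun 21, 1924 → Jun 21, 1925: 365 days.
Jun 21, 1925 → Jun 21, 1926: 365 days.
Jun 21, 1926 → Jun 21, 1927: 365 days.
Jun 21, 1927 → Jun 21, 1928: 366 days (Feb 29, 1928 is in that span).
Jun 21, 1928 → Jun 21, 1929: 365 days.
Jun 21, 1929 → Jun 21, 1930: 365 days.
Jun 21, 1930 → Jun 21, 1931: 365 days.
Jun 21, 1931 → Jun 21, 1932: 366 days (Feb 29, 1932 is in that span).
Jun 21, 1932 → Jul 21, 1932: 30 days (June has 30).
Jul 21, 1932 → Aug 21, 1932: 31 days (July has 31).
Aug 21, 1932 → Aug 26, 1932: 5 days.
Total: 4449 days.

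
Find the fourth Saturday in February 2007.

February 1, 2007 is a Thursday.
The first Saturday is therefore February 3 (2 days later).
The fourth Saturday is 3 + 3×7 = February 24.

February 24, 2007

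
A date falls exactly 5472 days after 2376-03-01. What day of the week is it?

Mar 1, 2376 is a Monday.
5472 mod 7 = 5, so 5472 days after a Monday is Monday + 5 = Saturday.

Saturday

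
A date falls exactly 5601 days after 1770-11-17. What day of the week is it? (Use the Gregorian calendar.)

First find the weekday of Nov 17, 1770. Doomsday rule: the anchor day for the 1700s is Sunday. For year 70: 70÷12 = 5 r 10, and 10÷4 = 2, so 5+10+2 = 17.
Sunday + 17 ≡ Wednesday — that's 1770's doomsday.
In November the doomsday date is Nov 7.
Nov 17 is 10 days after Nov 7; 10 mod 7 = 3, so Wednesday + 3 = Saturday.
5601 mod 7 = 1, so 5601 days after a Saturday is Saturday + 1 = Sunday.

Sunday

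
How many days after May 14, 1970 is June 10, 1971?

May 14, 1970 → Jun 14, 1970: 31 days (May has 31).
Jun 14, 1970 → Jul 14, 1970: 30 days (June has 30).
Jul 14, 1970 → Aug 14, 1970: 31 days (July has 31).
Aug 14, 1970 → Sep 14, 1970: 31 days (August has 31).
Sep 14, 1970 → Oct 14, 1970: 30 days (September has 30).
Oct 14, 1970 → Nov 14, 1970: 31 days (October has 31).
Nov 14, 1970 → Dec 14, 1970: 30 days (November has 30).
Dec 14, 1970 → Jan 14, 1971: 31 days (December has 31).
Jan 14, 1971 → Feb 14, 1971: 31 days (January has 31).
Feb 14, 1971 → Mar 14, 1971: 28 days (February has 28).
Mar 14, 1971 → Apr 14, 1971: 31 days (March has 31).
Apr 14, 1971 → May 14, 1971: 30 days (April has 30).
May 14, 1971 → Jun 10, 1971: 27 days.
Total: 392 days.

392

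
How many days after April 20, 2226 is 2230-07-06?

1538

Apr 20, 2226 → Apr 20, 2227: 365 days.
Apr 20, 2227 → Apr 20, 2228: 366 days (Feb 29, 2228 is in that span).
Apr 20, 2228 → Apr 20, 2229: 365 days.
Apr 20, 2229 → Apr 20, 2230: 365 days.
Apr 20, 2230 → May 20, 2230: 30 days (April has 30).
May 20, 2230 → Jun 20, 2230: 31 days (May has 31).
Jun 20, 2230 → Jul 6, 2230: 16 days.
Total: 1538 days.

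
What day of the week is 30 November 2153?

Friday

Doomsday rule: the anchor day for the 2100s is Sunday. For year 53: 53÷12 = 4 r 5, and 5÷4 = 1, so 4+5+1 = 10.
Sunday + 10 ≡ Wednesday — that's 2153's doomsday.
In November the doomsday date is Nov 7.
Nov 30 is 23 days after Nov 7; 23 mod 7 = 2, so Wednesday + 2 = Friday.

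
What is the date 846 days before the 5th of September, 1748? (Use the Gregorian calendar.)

May 13, 1746

−366 (one year; includes Feb 29, 1748) → Sep 5, 1747 (480 left).
−365 (one year) → Sep 5, 1746 (115 left).
−5 → Aug 31, 1746 (end of Aug, 31 days; 110 left).
−31 → Jul 31, 1746 (end of Jul, 31 days; 79 left).
−31 → Jun 30, 1746 (end of Jun, 30 days; 48 left).
−30 → May 31, 1746 (end of May, 31 days; 18 left).
−18 → May 13, 1746.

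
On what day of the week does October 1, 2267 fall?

Doomsday rule: the anchor day for the 2200s is Friday. For year 67: 67÷12 = 5 r 7, and 7÷4 = 1, so 5+7+1 = 13.
Friday + 13 ≡ Thursday — that's 2267's doomsday.
In October the doomsday date is Oct 10.
Oct 1 is 9 days before Oct 10; 9 mod 7 = 2, so Thursday − 2 = Tuesday.

Tuesday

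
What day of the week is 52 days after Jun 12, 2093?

Monday

Jun 12, 2093 is a Friday.
52 mod 7 = 3, so 52 days after a Friday is Friday + 3 = Monday.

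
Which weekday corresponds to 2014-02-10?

Monday

January 1, 2014 is a Wednesday.
Jan 1, 2014 → Feb 1, 2014: 31 days (January has 31).
Feb 1, 2014 → Feb 10, 2014: 9 days.
Total: 40 days.
40 mod 7 = 5, so Wednesday + 5 = Monday.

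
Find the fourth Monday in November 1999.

November 1, 1999 is a Monday.
The first Monday is therefore November 1 (same day).
The fourth Monday is 1 + 3×7 = November 22.

November 22, 1999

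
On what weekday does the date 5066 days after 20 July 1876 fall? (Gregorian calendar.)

First find the weekday of Jul 20, 1876. Doomsday rule: the anchor day for the 1800s is Friday. For year 76: 76÷12 = 6 r 4, and 4÷4 = 1, so 6+4+1 = 11.
Friday + 11 ≡ Tuesday — that's 1876's doomsday.
In July the doomsday date is Jul 11.
Jul 20 is 9 days after Jul 11; 9 mod 7 = 2, so Tuesday + 2 = Thursday.
5066 mod 7 = 5, so 5066 days after a Thursday is Thursday + 5 = Tuesday.

Tuesday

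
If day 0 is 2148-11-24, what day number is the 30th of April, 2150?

522

Nov 24, 2148 → Nov 24, 2149: 365 days.
Nov 24, 2149 → Dec 24, 2149: 30 days (November has 30).
Dec 24, 2149 → Jan 24, 2150: 31 days (December has 31).
Jan 24, 2150 → Feb 24, 2150: 31 days (January has 31).
Feb 24, 2150 → Mar 24, 2150: 28 days (February has 28).
Mar 24, 2150 → Apr 24, 2150: 31 days (March has 31).
Apr 24, 2150 → Apr 30, 2150: 6 days.
Total: 522 days.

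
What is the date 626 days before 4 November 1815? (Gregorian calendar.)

−365 (one year) → Nov 4, 1814 (261 left).
−4 → Oct 31, 1814 (end of Oct, 31 days; 257 left).
−31 → Sep 30, 1814 (end of Sep, 30 days; 226 left).
−30 → Aug 31, 1814 (end of Aug, 31 days; 196 left).
−31 → Jul 31, 1814 (end of Jul, 31 days; 165 left).
−31 → Jun 30, 1814 (end of Jun, 30 days; 134 left).
−30 → May 31, 1814 (end of May, 31 days; 104 left).
−31 → Apr 30, 1814 (end of Apr, 30 days; 73 left).
−30 → Mar 31, 1814 (end of Mar, 31 days; 43 left).
−31 → Feb 28, 1814 (end of Feb, 28 days; 12 left).
−12 → Feb 16, 1814.

February 16, 1814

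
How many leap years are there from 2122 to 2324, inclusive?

Multiples of 4 in [2122,2324]: 51.
Of those, multiples of 100: 2 (not leap unless ÷400).
Multiples of 400: 0.
Leap years = 51 − 2 + 0 = 49.

49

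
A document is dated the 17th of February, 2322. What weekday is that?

Friday

Doomsday rule: the anchor day for the 2300s is Wednesday. For year 22: 22÷12 = 1 r 10, and 10÷4 = 2, so 1+10+2 = 13.
Wednesday + 13 ≡ Tuesday — that's 2322's doomsday.
In February the doomsday date is Feb 28 (2322 is not a leap year).
Feb 17 is 11 days before Feb 28; 11 mod 7 = 4, so Tuesday − 4 = Friday.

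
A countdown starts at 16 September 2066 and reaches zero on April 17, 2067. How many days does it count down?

213

Sep 16, 2066 → Oct 16, 2066: 30 days (September has 30).
Oct 16, 2066 → Nov 16, 2066: 31 days (October has 31).
Nov 16, 2066 → Dec 16, 2066: 30 days (November has 30).
Dec 16, 2066 → Jan 16, 2067: 31 days (December has 31).
Jan 16, 2067 → Feb 16, 2067: 31 days (January has 31).
Feb 16, 2067 → Mar 16, 2067: 28 days (February has 28).
Mar 16, 2067 → Apr 16, 2067: 31 days (March has 31).
Apr 16, 2067 → Apr 17, 2067: 1 days.
Total: 213 days.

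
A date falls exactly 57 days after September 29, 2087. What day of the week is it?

Tuesday

First find the weekday of Sep 29, 2087. Doomsday rule: the anchor day for the 2000s is Tuesday. For year 87: 87÷12 = 7 r 3, and 3÷4 = 0, so 7+3+0 = 10.
Tuesday + 10 ≡ Friday — that's 2087's doomsday.
In September the doomsday date is Sep 5.
Sep 29 is 24 days after Sep 5; 24 mod 7 = 3, so Friday + 3 = Monday.
57 mod 7 = 1, so 57 days after a Monday is Monday + 1 = Tuesday.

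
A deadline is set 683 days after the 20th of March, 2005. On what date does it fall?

+365 (one year) → Mar 20, 2006 (318 left).
Mar has 31 days: +12 → Apr 1, 2006 (306 left).
Apr has 30 days: +30 → May 1, 2006 (276 left).
May has 31 days: +31 → Jun 1, 2006 (245 left).
Jun has 30 days: +30 → Jul 1, 2006 (215 left).
Jul has 31 days: +31 → Aug 1, 2006 (184 left).
Aug has 31 days: +31 → Sep 1, 2006 (153 left).
Sep has 30 days: +30 → Oct 1, 2006 (123 left).
Oct has 31 days: +31 → Nov 1, 2006 (92 left).
Nov has 30 days: +30 → Dec 1, 2006 (62 left).
Dec has 31 days: +31 → Jan 1, 2007 (31 left).
Jan has 31 days: +31 → Feb 1, 2007 (0 left).

February 1, 2007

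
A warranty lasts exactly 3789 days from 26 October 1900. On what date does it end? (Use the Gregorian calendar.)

March 12, 1911

+365 (one year) → Oct 26, 1901 (3424 left).
+365 (one year) → Oct 26, 1902 (3059 left).
+365 (one year) → Oct 26, 1903 (2694 left).
+366 (one year; includes Feb 29, 1904) → Oct 26, 1904 (2328 left).
+365 (one year) → Oct 26, 1905 (1963 left).
+365 (one year) → Oct 26, 1906 (1598 left).
+365 (one year) → Oct 26, 1907 (1233 left).
+366 (one year; includes Feb 29, 1908) → Oct 26, 1908 (867 left).
+365 (one year) → Oct 26, 1909 (502 left).
+365 (one year) → Oct 26, 1910 (137 left).
Oct has 31 days: +6 → Nov 1, 1910 (131 left).
Nov has 30 days: +30 → Dec 1, 1910 (101 left).
Dec has 31 days: +31 → Jan 1, 1911 (70 left).
Jan has 31 days: +31 → Feb 1, 1911 (39 left).
Feb has 28 days: +28 → Mar 1, 1911 (11 left).
+11 → Mar 12, 1911.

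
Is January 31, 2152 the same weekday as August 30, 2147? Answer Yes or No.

From Aug 30, 2147 to Jan 31, 2152 is 1615 days.
1615 mod 7 = 5, so they are different weekdays.
(Aug 30, 2147 is a Wednesday; Jan 31, 2152 is a Monday.)

No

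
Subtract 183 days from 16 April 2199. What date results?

October 15, 2198

−16 → Mar 31, 2199 (end of Mar, 31 days; 167 left).
−31 → Feb 28, 2199 (end of Feb, 28 days; 136 left).
−28 → Jan 31, 2199 (end of Jan, 31 days; 108 left).
−31 → Dec 31, 2198 (end of Dec, 31 days; 77 left).
−31 → Nov 30, 2198 (end of Nov, 30 days; 46 left).
−30 → Oct 31, 2198 (end of Oct, 31 days; 16 left).
−16 → Oct 15, 2198.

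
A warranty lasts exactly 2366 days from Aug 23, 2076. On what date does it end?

February 14, 2083

+365 (one year) → Aug 23, 2077 (2001 left).
+365 (one year) → Aug 23, 2078 (1636 left).
+365 (one year) → Aug 23, 2079 (1271 left).
+366 (one year; includes Feb 29, 2080) → Aug 23, 2080 (905 left).
+365 (one year) → Aug 23, 2081 (540 left).
+365 (one year) → Aug 23, 2082 (175 left).
Aug has 31 days: +9 → Sep 1, 2082 (166 left).
Sep has 30 days: +30 → Oct 1, 2082 (136 left).
Oct has 31 days: +31 → Nov 1, 2082 (105 left).
Nov has 30 days: +30 → Dec 1, 2082 (75 left).
Dec has 31 days: +31 → Jan 1, 2083 (44 left).
Jan has 31 days: +31 → Feb 1, 2083 (13 left).
+13 → Feb 14, 2083.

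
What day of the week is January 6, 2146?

Doomsday rule: the anchor day for the 2100s is Sunday. For year 46: 46÷12 = 3 r 10, and 10÷4 = 2, so 3+10+2 = 15.
Sunday + 15 ≡ Monday — that's 2146's doomsday.
In January the doomsday date is Jan 3 (2146 is not a leap year).
Jan 6 is 3 days after Jan 3; 3 mod 7 = 3, so Monday + 3 = Thursday.

Thursday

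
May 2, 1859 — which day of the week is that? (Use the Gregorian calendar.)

Doomsday rule: the anchor day for the 1800s is Friday. For year 59: 59÷12 = 4 r 11, and 11÷4 = 2, so 4+11+2 = 17.
Friday + 17 ≡ Monday — that's 1859's doomsday.
In May the doomsday date is May 9.
May 2 is 7 days before May 9; 7 mod 7 = 0, so Monday − 0 = Monday.

Monday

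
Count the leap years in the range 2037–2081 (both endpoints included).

11

Multiples of 4 in [2037,2081]: 11.
Of those, multiples of 100: 0 (not leap unless ÷400).
Multiples of 400: 0.
Leap years = 11 − 0 + 0 = 11.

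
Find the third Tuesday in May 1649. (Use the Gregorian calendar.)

May 1, 1649 is a Saturday.
The first Tuesday is therefore May 4 (3 days later).
The third Tuesday is 4 + 2×7 = May 18.

May 18, 1649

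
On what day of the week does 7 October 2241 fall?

Thursday

Doomsday rule: the anchor day for the 2200s is Friday. For year 41: 41÷12 = 3 r 5, and 5÷4 = 1, so 3+5+1 = 9.
Friday + 9 ≡ Sunday — that's 2241's doomsday.
In October the doomsday date is Oct 10.
Oct 7 is 3 days before Oct 10; 3 mod 7 = 3, so Sunday − 3 = Thursday.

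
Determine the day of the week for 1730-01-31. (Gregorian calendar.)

Doomsday rule: the anchor day for the 1700s is Sunday. For year 30: 30÷12 = 2 r 6, and 6÷4 = 1, so 2+6+1 = 9.
Sunday + 9 ≡ Tuesday — that's 1730's doomsday.
In January the doomsday date is Jan 3 (1730 is not a leap year).
Jan 31 is 28 days after Jan 3; 28 mod 7 = 0, so Tuesday + 0 = Tuesday.

Tuesday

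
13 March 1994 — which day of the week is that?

Doomsday rule: the anchor day for the 1900s is Wednesday. For year 94: 94÷12 = 7 r 10, and 10÷4 = 2, so 7+10+2 = 19.
Wednesday + 19 ≡ Monday — that's 1994's doomsday.
In March the doomsday date is Mar 14.
Mar 13 is 1 day before Mar 14; 1 mod 7 = 1, so Monday − 1 = Sunday.

Sunday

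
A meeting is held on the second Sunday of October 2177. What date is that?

October 1, 2177 is a Wednesday.
The first Sunday is therefore October 5 (4 days later).
The second Sunday is 5 + 1×7 = October 12.

October 12, 2177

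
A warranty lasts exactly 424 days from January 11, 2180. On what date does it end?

March 10, 2181

+366 (one year; includes Feb 29, 2180) → Jan 11, 2181 (58 left).
Jan has 31 days: +21 → Feb 1, 2181 (37 left).
Feb has 28 days: +28 → Mar 1, 2181 (9 left).
+9 → Mar 10, 2181.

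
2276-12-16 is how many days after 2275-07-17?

518

Jul 17, 2275 → Jul 17, 2276: 366 days (Feb 29, 2276 is in that span).
Jul 17, 2276 → Aug 17, 2276: 31 days (July has 31).
Aug 17, 2276 → Sep 17, 2276: 31 days (August has 31).
Sep 17, 2276 → Oct 17, 2276: 30 days (September has 30).
Oct 17, 2276 → Nov 17, 2276: 31 days (October has 31).
Nov 17, 2276 → Dec 16, 2276: 29 days.
Total: 518 days.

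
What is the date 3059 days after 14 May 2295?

+366 (one year; includes Feb 29, 2296) → May 14, 2296 (2693 left).
+365 (one year) → May 14, 2297 (2328 left).
+365 (one year) → May 14, 2298 (1963 left).
+365 (one year) → May 14, 2299 (1598 left).
+365 (one year) → May 14, 2300 (1233 left).
+365 (one year) → May 14, 2301 (868 left).
+365 (one year) → May 14, 2302 (503 left).
+365 (one year) → May 14, 2303 (138 left).
May has 31 days: +18 → Jun 1, 2303 (120 left).
Jun has 30 days: +30 → Jul 1, 2303 (90 left).
Jul has 31 days: +31 → Aug 1, 2303 (59 left).
Aug has 31 days: +31 → Sep 1, 2303 (28 left).
+28 → Sep 29, 2303.

September 29, 2303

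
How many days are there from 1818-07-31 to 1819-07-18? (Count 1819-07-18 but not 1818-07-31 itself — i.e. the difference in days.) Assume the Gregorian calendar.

Jul 31, 1818 → Aug 31, 1818: 31 days (July has 31).
Aug 31, 1818 → Sep 30, 1818: 30 days (August has 31).
Sep 30, 1818 → Oct 30, 1818: 30 days (September has 30).
Oct 30, 1818 → Nov 30, 1818: 31 days (October has 31).
Nov 30, 1818 → Dec 30, 1818: 30 days (November has 30).
Dec 30, 1818 → Jan 30, 1819: 31 days (December has 31).
Jan 30, 1819 → Feb 28, 1819: 29 days (January has 31).
Feb 28, 1819 → Mar 28, 1819: 28 days (February has 28).
Mar 28, 1819 → Apr 28, 1819: 31 days (March has 31).
Apr 28, 1819 → May 28, 1819: 30 days (April has 30).
May 28, 1819 → Jun 28, 1819: 31 days (May has 31).
Jun 28, 1819 → Jul 18, 1819: 20 days.
Total: 352 days.

352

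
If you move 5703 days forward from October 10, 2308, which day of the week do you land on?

Thursday

First find the weekday of Oct 10, 2308. Doomsday rule: the anchor day for the 2300s is Wednesday. For year 08: 8÷12 = 0 r 8, and 8÷4 = 2, so 0+8+2 = 10.
Wednesday + 10 ≡ Saturday — that's 2308's doomsday.
In October the doomsday date is Oct 10.
Oct 10 is the doomsday itself: Saturday.
5703 mod 7 = 5, so 5703 days after a Saturday is Saturday + 5 = Thursday.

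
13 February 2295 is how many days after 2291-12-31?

Dec 31, 2291 → Dec 31, 2292: 366 days (Feb 29, 2292 is in that span).
Dec 31, 2292 → Dec 31, 2293: 365 days.
Dec 31, 2293 → Dec 31, 2294: 365 days.
Dec 31, 2294 → Jan 31, 2295: 31 days (December has 31).
Jan 31, 2295 → Feb 13, 2295: 13 days.
Total: 1140 days.

1140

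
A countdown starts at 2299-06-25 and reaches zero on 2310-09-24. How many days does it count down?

4108

Jun 25, 2299 → Jun 25, 2300: 365 days.
Jun 25, 2300 → Jun 25, 2301: 365 days.
Jun 25, 2301 → Jun 25, 2302: 365 days.
Jun 25, 2302 → Jun 25, 2303: 365 days.
Jun 25, 2303 → Jun 25, 2304: 366 days (Feb 29, 2304 is in that span).
Jun 25, 2304 → Jun 25, 2305: 365 days.
Jun 25, 2305 → Jun 25, 2306: 365 days.
Jun 25, 2306 → Jun 25, 2307: 365 days.
Jun 25, 2307 → Jun 25, 2308: 366 days (Feb 29, 2308 is in that span).
Jun 25, 2308 → Jun 25, 2309: 365 days.
Jun 25, 2309 → Jun 25, 2310: 365 days.
Jun 25, 2310 → Jul 25, 2310: 30 days (June has 30).
Jul 25, 2310 → Aug 25, 2310: 31 days (July has 31).
Aug 25, 2310 → Sep 24, 2310: 30 days.
Total: 4108 days.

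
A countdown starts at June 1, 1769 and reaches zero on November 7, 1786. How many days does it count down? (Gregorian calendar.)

6368

Jun 1, 1769 → Jun 1, 1770: 365 days.
Jun 1, 1770 → Jun 1, 1771: 365 days.
Jun 1, 1771 → Jun 1, 1772: 366 days (Feb 29, 1772 is in that span).
Jun 1, 1772 → Jun 1, 1773: 365 days.
Jun 1, 1773 → Jun 1, 1774: 365 days.
Jun 1, 1774 → Jun 1, 1775: 365 days.
Jun 1, 1775 → Jun 1, 1776: 366 days (Feb 29, 1776 is in that span).
Jun 1, 1776 → Jun 1, 1777: 365 days.
Jun 1, 1777 → Jun 1, 1778: 365 days.
Jun 1, 1778 → Jun 1, 1779: 365 days.
Jun 1, 1779 → Jun 1, 1780: 366 days (Feb 29, 1780 is in that span).
Jun 1, 1780 → Jun 1, 1781: 365 days.
Jun 1, 1781 → Jun 1, 1782: 365 days.
Jun 1, 1782 → Jun 1, 1783: 365 days.
Jun 1, 1783 → Jun 1, 1784: 366 days (Feb 29, 1784 is in that span).
Jun 1, 1784 → Jun 1, 1785: 365 days.
Jun 1, 1785 → Jun 1, 1786: 365 days.
Jun 1, 1786 → Jul 1, 1786: 30 days (June has 30).
Jul 1, 1786 → Aug 1, 1786: 31 days (July has 31).
Aug 1, 1786 → Sep 1, 1786: 31 days (August has 31).
Sep 1, 1786 → Oct 1, 1786: 30 days (September has 30).
Oct 1, 1786 → Nov 1, 1786: 31 days (October has 31).
Nov 1, 1786 → Nov 7, 1786: 6 days.
Total: 6368 days.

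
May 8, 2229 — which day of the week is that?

Friday

Doomsday rule: the anchor day for the 2200s is Friday. For year 29: 29÷12 = 2 r 5, and 5÷4 = 1, so 2+5+1 = 8.
Friday + 8 ≡ Saturday — that's 2229's doomsday.
In May the doomsday date is May 9.
May 8 is 1 day before May 9; 1 mod 7 = 1, so Saturday − 1 = Friday.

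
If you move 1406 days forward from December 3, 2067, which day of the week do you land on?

Dec 3, 2067 is a Saturday.
1406 mod 7 = 6, so 1406 days after a Saturday is Saturday + 6 = Friday.

Friday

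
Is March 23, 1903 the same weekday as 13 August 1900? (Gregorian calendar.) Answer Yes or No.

From Aug 13, 1900 to Mar 23, 1903 is 952 days.
952 mod 7 = 0, so they are the same weekday.
(Aug 13, 1900 is a Monday; Mar 23, 1903 is a Monday.)

Yes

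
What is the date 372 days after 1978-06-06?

Jun has 30 days: +25 → Jul 1, 1978 (347 left).
Jul has 31 days: +31 → Aug 1, 1978 (316 left).
Aug has 31 days: +31 → Sep 1, 1978 (285 left).
Sep has 30 days: +30 → Oct 1, 1978 (255 left).
Oct has 31 days: +31 → Nov 1, 1978 (224 left).
Nov has 30 days: +30 → Dec 1, 1978 (194 left).
Dec has 31 days: +31 → Jan 1, 1979 (163 left).
Jan has 31 days: +31 → Feb 1, 1979 (132 left).
Feb has 28 days: +28 → Mar 1, 1979 (104 left).
Mar has 31 days: +31 → Apr 1, 1979 (73 left).
Apr has 30 days: +30 → May 1, 1979 (43 left).
May has 31 days: +31 → Jun 1, 1979 (12 left).
+12 → Jun 13, 1979.

June 13, 1979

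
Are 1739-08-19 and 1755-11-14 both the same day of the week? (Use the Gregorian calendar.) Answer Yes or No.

From Aug 19, 1739 to Nov 14, 1755 is 5931 days.
5931 mod 7 = 2, so they are different weekdays.
(Aug 19, 1739 is a Wednesday; Nov 14, 1755 is a Friday.)

No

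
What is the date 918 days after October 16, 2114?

+365 (one year) → Oct 16, 2115 (553 left).
+366 (one year; includes Feb 29, 2116) → Oct 16, 2116 (187 left).
Oct has 31 days: +16 → Nov 1, 2116 (171 left).
Nov has 30 days: +30 → Dec 1, 2116 (141 left).
Dec has 31 days: +31 → Jan 1, 2117 (110 left).
Jan has 31 days: +31 → Feb 1, 2117 (79 left).
Feb has 28 days: +28 → Mar 1, 2117 (51 left).
Mar has 31 days: +31 → Apr 1, 2117 (20 left).
+20 → Apr 21, 2117.

April 21, 2117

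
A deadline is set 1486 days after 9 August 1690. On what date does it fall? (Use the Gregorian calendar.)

September 3, 1694

+365 (one year) → Aug 9, 1691 (1121 left).
+366 (one year; includes Feb 29, 1692) → Aug 9, 1692 (755 left).
+365 (one year) → Aug 9, 1693 (390 left).
Aug has 31 days: +23 → Sep 1, 1693 (367 left).
Sep has 30 days: +30 → Oct 1, 1693 (337 left).
Oct has 31 days: +31 → Nov 1, 1693 (306 left).
Nov has 30 days: +30 → Dec 1, 1693 (276 left).
Dec has 31 days: +31 → Jan 1, 1694 (245 left).
Jan has 31 days: +31 → Feb 1, 1694 (214 left).
Feb has 28 days: +28 → Mar 1, 1694 (186 left).
Mar has 31 days: +31 → Apr 1, 1694 (155 left).
Apr has 30 days: +30 → May 1, 1694 (125 left).
May has 31 days: +31 → Jun 1, 1694 (94 left).
Jun has 30 days: +30 → Jul 1, 1694 (64 left).
Jul has 31 days: +31 → Aug 1, 1694 (33 left).
Aug has 31 days: +31 → Sep 1, 1694 (2 left).
+2 → Sep 3, 1694.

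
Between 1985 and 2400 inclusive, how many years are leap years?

101

Multiples of 4 in [1985,2400]: 104.
Of those, multiples of 100: 5 (not leap unless ÷400).
Multiples of 400: 2.
Leap years = 104 − 5 + 2 = 101.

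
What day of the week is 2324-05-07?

Wednesday

Doomsday rule: the anchor day for the 2300s is Wednesday. For year 24: 24÷12 = 2 r 0, and 0÷4 = 0, so 2+0+0 = 2.
Wednesday + 2 ≡ Friday — that's 2324's doomsday.
In May the doomsday date is May 9.
May 7 is 2 days before May 9; 2 mod 7 = 2, so Friday − 2 = Wednesday.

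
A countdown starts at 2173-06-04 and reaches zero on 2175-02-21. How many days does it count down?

627

Jun 4, 2173 → Jun 4, 2174: 365 days.
Jun 4, 2174 → Jul 4, 2174: 30 days (June has 30).
Jul 4, 2174 → Aug 4, 2174: 31 days (July has 31).
Aug 4, 2174 → Sep 4, 2174: 31 days (August has 31).
Sep 4, 2174 → Oct 4, 2174: 30 days (September has 30).
Oct 4, 2174 → Nov 4, 2174: 31 days (October has 31).
Nov 4, 2174 → Dec 4, 2174: 30 days (November has 30).
Dec 4, 2174 → Jan 4, 2175: 31 days (December has 31).
Jan 4, 2175 → Feb 4, 2175: 31 days (January has 31).
Feb 4, 2175 → Feb 21, 2175: 17 days.
Total: 627 days.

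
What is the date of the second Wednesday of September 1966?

September 14, 1966

September 1, 1966 is a Thursday.
The first Wednesday is therefore September 7 (6 days later).
The second Wednesday is 7 + 1×7 = September 14.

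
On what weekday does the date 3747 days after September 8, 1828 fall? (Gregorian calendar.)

Wednesday

First find the weekday of Sep 8, 1828. Doomsday rule: the anchor day for the 1800s is Friday. For year 28: 28÷12 = 2 r 4, and 4÷4 = 1, so 2+4+1 = 7.
Friday + 7 ≡ Friday — that's 1828's doomsday.
In September the doomsday date is Sep 5.
Sep 8 is 3 days after Sep 5; 3 mod 7 = 3, so Friday + 3 = Monday.
3747 mod 7 = 2, so 3747 days after a Monday is Monday + 2 = Wednesday.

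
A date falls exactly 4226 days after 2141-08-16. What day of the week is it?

Monday

First find the weekday of Aug 16, 2141. Doomsday rule: the anchor day for the 2100s is Sunday. For year 41: 41÷12 = 3 r 5, and 5÷4 = 1, so 3+5+1 = 9.
Sunday + 9 ≡ Tuesday — that's 2141's doomsday.
In August the doomsday date is Aug 8.
Aug 16 is 8 days after Aug 8; 8 mod 7 = 1, so Tuesday + 1 = Wednesday.
4226 mod 7 = 5, so 4226 days after a Wednesday is Wednesday + 5 = Monday.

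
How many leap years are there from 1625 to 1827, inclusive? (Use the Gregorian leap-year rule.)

48

Multiples of 4 in [1625,1827]: 50.
Of those, multiples of 100: 2 (not leap unless ÷400).
Multiples of 400: 0.
Leap years = 50 − 2 + 0 = 48.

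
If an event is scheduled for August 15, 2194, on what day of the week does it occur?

Doomsday rule: the anchor day for the 2100s is Sunday. For year 94: 94÷12 = 7 r 10, and 10÷4 = 2, so 7+10+2 = 19.
Sunday + 19 ≡ Friday — that's 2194's doomsday.
In August the doomsday date is Aug 8.
Aug 15 is 7 days after Aug 8; 7 mod 7 = 0, so Friday + 0 = Friday.

Friday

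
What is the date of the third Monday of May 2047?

May 1, 2047 is a Wednesday.
The first Monday is therefore May 6 (5 days later).
The third Monday is 6 + 2×7 = May 20.

May 20, 2047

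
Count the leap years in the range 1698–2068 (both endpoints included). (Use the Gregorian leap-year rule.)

Multiples of 4 in [1698,2068]: 93.
Of those, multiples of 100: 4 (not leap unless ÷400).
Multiples of 400: 1.
Leap years = 93 − 4 + 1 = 90.

90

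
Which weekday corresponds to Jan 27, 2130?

Doomsday rule: the anchor day for the 2100s is Sunday. For year 30: 30÷12 = 2 r 6, and 6÷4 = 1, so 2+6+1 = 9.
Sunday + 9 ≡ Tuesday — that's 2130's doomsday.
In January the doomsday date is Jan 3 (2130 is not a leap year).
Jan 27 is 24 days after Jan 3; 24 mod 7 = 3, so Tuesday + 3 = Friday.

Friday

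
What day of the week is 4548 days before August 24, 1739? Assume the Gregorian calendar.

Wednesday

First find the weekday of Aug 24, 1739. Doomsday rule: the anchor day for the 1700s is Sunday. For year 39: 39÷12 = 3 r 3, and 3÷4 = 0, so 3+3+0 = 6.
Sunday + 6 ≡ Saturday — that's 1739's doomsday.
In August the doomsday date is Aug 8.
Aug 24 is 16 days after Aug 8; 16 mod 7 = 2, so Saturday + 2 = Monday.
4548 mod 7 = 5, so 4548 days before a Monday is Monday − 5 = Wednesday.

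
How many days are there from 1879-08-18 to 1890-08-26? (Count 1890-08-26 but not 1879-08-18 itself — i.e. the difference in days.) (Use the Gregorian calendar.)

4026

Aug 18, 1879 → Aug 18, 1880: 366 days (Feb 29, 1880 is in that span).
Aug 18, 1880 → Aug 18, 1881: 365 days.
Aug 18, 1881 → Aug 18, 1882: 365 days.
Aug 18, 1882 → Aug 18, 1883: 365 days.
Aug 18, 1883 → Aug 18, 1884: 366 days (Feb 29, 1884 is in that span).
Aug 18, 1884 → Aug 18, 1885: 365 days.
Aug 18, 1885 → Aug 18, 1886: 365 days.
Aug 18, 1886 → Aug 18, 1887: 365 days.
Aug 18, 1887 → Aug 18, 1888: 366 days (Feb 29, 1888 is in that span).
Aug 18, 1888 → Aug 18, 1889: 365 days.
Aug 18, 1889 → Sep 18, 1889: 31 days (August has 31).
Sep 18, 1889 → Oct 18, 1889: 30 days (September has 30).
Oct 18, 1889 → Nov 18, 1889: 31 days (October has 31).
Nov 18, 1889 → Dec 18, 1889: 30 days (November has 30).
Dec 18, 1889 → Jan 18, 1890: 31 days (December has 31).
Jan 18, 1890 → Feb 18, 1890: 31 days (January has 31).
Feb 18, 1890 → Mar 18, 1890: 28 days (February has 28).
Mar 18, 1890 → Apr 18, 1890: 31 days (March has 31).
Apr 18, 1890 → May 18, 1890: 30 days (April has 30).
May 18, 1890 → Jun 18, 1890: 31 days (May has 31).
Jun 18, 1890 → Jul 18, 1890: 30 days (June has 30).
Jul 18, 1890 → Aug 18, 1890: 31 days (July has 31).
Aug 18, 1890 → Aug 26, 1890: 8 days.
Total: 4026 days.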